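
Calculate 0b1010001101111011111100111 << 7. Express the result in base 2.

0b10100011011110111111001110000000

Left shift by 7: append 7 zero bits.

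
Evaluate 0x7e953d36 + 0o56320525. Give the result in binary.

0x7e953d36 = 0b1111110100101010011110100110110 in binary.
0o56320525 = 0b101110011010000101010101 in binary.
Add column by column in base 2, right to left:
  0+1 = 1
  1+0 = 1
  1+1 = 0 carry 1
  0+0+1 = 1
  1+1 = 0 carry 1
  1+0+1 = 0 carry 1
  0+1+1 = 0 carry 1
  0+0+1 = 1
  1+1 = 0 carry 1
  0+0+1 = 1
  1+0 = 1
  1+0 = 1
  1+0 = 1
  1+1 = 0 carry 1
  0+0+1 = 1
  0+1 = 1
  1+1 = 0 carry 1
  0+0+1 = 1
  1+0 = 1
  0+1 = 1
  1+1 = 0 carry 1
  0+1+1 = 0 carry 1
  0+0+1 = 1
  1+1 = 0 carry 1
  0+0+1 = 1
  1+0 = 1
  1+0 = 1
  1+0 = 1
  1+0 = 1
  1+0 = 1
  1+0 = 1

0b1111111010011101101111010001011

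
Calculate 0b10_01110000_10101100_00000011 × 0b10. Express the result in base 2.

Multiply each base-2 digit by 2, carrying:
  1×2 = 2 → write 0 carry 1
  1×2+1 = 3 → write 1 carry 1
  0×2+1 = 1 → write 1
  0×2 = 0 → write 0
  0×2 = 0 → write 0
  0×2 = 0 → write 0
  0×2 = 0 → write 0
  0×2 = 0 → write 0
  0×2 = 0 → write 0
  0×2 = 0 → write 0
  1×2 = 2 → write 0 carry 1
  1×2+1 = 3 → write 1 carry 1
  0×2+1 = 1 → write 1
  1×2 = 2 → write 0 carry 1
  0×2+1 = 1 → write 1
  1×2 = 2 → write 0 carry 1
  0×2+1 = 1 → write 1
  0×2 = 0 → write 0
  0×2 = 0 → write 0
  0×2 = 0 → write 0
  1×2 = 2 → write 0 carry 1
  1×2+1 = 3 → write 1 carry 1
  1×2+1 = 3 → write 1 carry 1
  0×2+1 = 1 → write 1
  0×2 = 0 → write 0
  1×2 = 2 → write 0 carry 1
  remaining carry: 1

0b100111000010101100000000110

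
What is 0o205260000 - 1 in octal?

The trailing 4 digits are 0, so subtracting 1 borrows through: they become 7 and the next digit up decrements.

0o205257777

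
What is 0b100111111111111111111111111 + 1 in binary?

0b101000000000000000000000000

The trailing 24 digits are 1 (max in base 2), so adding 1 cascades: they roll to 0 and the next digit up increments.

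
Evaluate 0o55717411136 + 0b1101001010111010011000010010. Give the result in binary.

0b101111100011010011011100001110000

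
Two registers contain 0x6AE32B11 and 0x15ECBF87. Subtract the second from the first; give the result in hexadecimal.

Subtract column by column in base 16:
  1-7 → A (borrow)
  1-8-1 → 8 (borrow)
  B-F-1 → B (borrow)
  2-B-1 → 6 (borrow)
  3-C-1 → 6 (borrow)
  E-E-1 → F (borrow)
  A-5-1 → 4
  6-1 → 5

0x54F66B8A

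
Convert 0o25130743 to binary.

Each octal digit is 3 bits: 2=010 5=101 1=001 3=011 0=000 7=111 4=100 3=011.

0b10101001011000111100011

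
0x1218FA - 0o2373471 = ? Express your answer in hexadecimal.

0o2373471 = 0x9F739 in hexadecimal.
Subtract column by column in base 16:
  A-9 → 1
  F-3 → C
  8-7 → 1
  1-F → 2 (borrow)
  2-9-1 → 8 (borrow)
  1-0-1 → 0

0x821C1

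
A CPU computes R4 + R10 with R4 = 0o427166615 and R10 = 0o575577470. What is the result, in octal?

Add column by column in base 8, right to left:
  5+0 = 5
  1+7 = 0 carry 1
  6+4+1 = 3 carry 1
  6+7+1 = 6 carry 1
  6+7+1 = 6 carry 1
  1+5+1 = 7
  7+5 = 4 carry 1
  2+7+1 = 2 carry 1
  4+5+1 = 2 carry 1
  final carry 1

0o1224766305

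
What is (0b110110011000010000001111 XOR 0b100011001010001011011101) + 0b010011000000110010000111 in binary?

0b101000010011001101011001

First 0b110110011000010000001111 XOR 0b100011001010001011011101 = 0b010101010010011011010010.
Add column by column in base 2, right to left:
  0+1 = 1
  1+1 = 0 carry 1
  0+1+1 = 0 carry 1
  0+0+1 = 1
  1+0 = 1
  0+0 = 0
  1+0 = 1
  1+1 = 0 carry 1
  0+0+1 = 1
  1+0 = 1
  1+1 = 0 carry 1
  0+1+1 = 0 carry 1
  0+0+1 = 1
  1+0 = 1
  0+0 = 0
  0+0 = 0
  1+0 = 1
  0+0 = 0
  1+1 = 0 carry 1
  0+1+1 = 0 carry 1
  1+0+1 = 0 carry 1
  0+0+1 = 1
  1+1 = 0 carry 1
  final carry 1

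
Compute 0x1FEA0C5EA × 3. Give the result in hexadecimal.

0x5FBE251BE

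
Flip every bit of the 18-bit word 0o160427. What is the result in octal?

0o617350

Each oct digit d becomes 7−d:
  1→6, 6→1, 0→7, 4→3, 2→5, 7→0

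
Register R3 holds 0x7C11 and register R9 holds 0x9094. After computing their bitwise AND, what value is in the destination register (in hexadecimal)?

0x1010

AND each hex digit independently (no carries):
  7&9=1, C&0=0, 1&9=1, 1&4=0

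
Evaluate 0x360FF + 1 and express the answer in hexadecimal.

The trailing 2 digits are F (max in base 16), so adding 1 cascades: they roll to 0 and the next digit up increments.

0x36100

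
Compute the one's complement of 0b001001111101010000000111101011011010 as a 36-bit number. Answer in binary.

Invert each bit: 001001111101010000000111101011011010 → 110110000010101111111000010100100101.

0b110110000010101111111000010100100101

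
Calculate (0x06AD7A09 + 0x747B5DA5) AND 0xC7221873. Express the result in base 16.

0x43201022

Add column by column in base 16, right to left:
  9+5 = E
  0+A = A
  A+D = 7 carry 1
  7+5+1 = D
  D+B = 8 carry 1
  A+7+1 = 2 carry 1
  6+4+1 = B
  0+7 = 7
Sum = 0x7B28D7AE; now AND with 0xC7221873:
  7&C=4, B&7=3, 2&2=2, 8&2=0, D&1=1, 7&8=0, A&7=2, E&3=2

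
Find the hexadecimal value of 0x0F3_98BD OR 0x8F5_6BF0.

OR each hex digit independently (no carries):
  0|8=8, F|F=F, 3|5=7, 9|6=F, 8|B=B, B|F=F, D|0=D

0x8F7FBFD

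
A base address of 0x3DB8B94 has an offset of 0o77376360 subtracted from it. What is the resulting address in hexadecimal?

0o77376360 = 0xFDFCF0 in hexadecimal.
Subtract column by column in base 16:
  4-0 → 4
  9-F → A (borrow)
  B-C-1 → E (borrow)
  8-F-1 → 8 (borrow)
  B-D-1 → D (borrow)
  D-F-1 → D (borrow)
  3-0-1 → 2

0x2DD8EA4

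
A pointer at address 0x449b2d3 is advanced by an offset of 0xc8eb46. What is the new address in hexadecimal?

Add column by column in base 16, right to left:
  3+6 = 9
  d+4 = 1 carry 1
  2+b+1 = e
  b+e = 9 carry 1
  9+8+1 = 2 carry 1
  4+c+1 = 1 carry 1
  4+0+1 = 5

0x5129e19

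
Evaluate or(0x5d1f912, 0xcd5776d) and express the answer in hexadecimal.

0xdd5ff7f

OR each hex digit independently (no carries):
  5|c=d, d|d=d, 1|5=5, f|7=f, 9|7=f, 1|6=7, 2|d=f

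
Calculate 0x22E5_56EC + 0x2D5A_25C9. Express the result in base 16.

0x503F7CB5

Add column by column in base 16, right to left:
  C+9 = 5 carry 1
  E+C+1 = B carry 1
  6+5+1 = C
  5+2 = 7
  5+A = F
  E+5 = 3 carry 1
  2+D+1 = 0 carry 1
  2+2+1 = 5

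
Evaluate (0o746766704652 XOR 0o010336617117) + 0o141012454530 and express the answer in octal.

0o1117462570475

First 0o746766704652 XOR 0o010336617117 = 0o756450113745.
Add column by column in base 8, right to left:
  5+0 = 5
  4+3 = 7
  7+5 = 4 carry 1
  3+4+1 = 0 carry 1
  1+5+1 = 7
  1+4 = 5
  0+2 = 2
  5+1 = 6
  4+0 = 4
  6+1 = 7
  5+4 = 1 carry 1
  7+1+1 = 1 carry 1
  final carry 1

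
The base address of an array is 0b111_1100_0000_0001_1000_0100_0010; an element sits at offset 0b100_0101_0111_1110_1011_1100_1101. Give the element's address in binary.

0b1100000110000000010000001111

Add column by column in base 2, right to left:
  0+1 = 1
  1+0 = 1
  0+1 = 1
  0+1 = 1
  0+0 = 0
  0+0 = 0
  1+1 = 0 carry 1
  0+1+1 = 0 carry 1
  0+1+1 = 0 carry 1
  0+1+1 = 0 carry 1
  0+0+1 = 1
  1+1 = 0 carry 1
  1+0+1 = 0 carry 1
  0+1+1 = 0 carry 1
  0+1+1 = 0 carry 1
  0+1+1 = 0 carry 1
  0+1+1 = 0 carry 1
  0+1+1 = 0 carry 1
  0+1+1 = 0 carry 1
  0+0+1 = 1
  0+1 = 1
  0+0 = 0
  1+1 = 0 carry 1
  1+0+1 = 0 carry 1
  1+0+1 = 0 carry 1
  1+0+1 = 0 carry 1
  1+1+1 = 1 carry 1
  final carry 1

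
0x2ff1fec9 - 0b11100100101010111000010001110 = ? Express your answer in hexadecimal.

0x135c8e3b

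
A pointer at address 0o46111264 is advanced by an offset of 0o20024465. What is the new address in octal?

Add column by column in base 8, right to left:
  4+5 = 1 carry 1
  6+6+1 = 5 carry 1
  2+4+1 = 7
  1+4 = 5
  1+2 = 3
  1+0 = 1
  6+0 = 6
  4+2 = 6

0o66135751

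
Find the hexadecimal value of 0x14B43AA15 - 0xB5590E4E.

0x95EA9BC7

Subtract column by column in base 16:
  5-E → 7 (borrow)
  1-4-1 → C (borrow)
  A-E-1 → B (borrow)
  A-0-1 → 9
  3-9 → A (borrow)
  4-5-1 → E (borrow)
  B-5-1 → 5
  4-B → 9 (borrow)
  1-0-1 → 0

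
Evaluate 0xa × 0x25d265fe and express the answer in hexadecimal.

0x17a37fbec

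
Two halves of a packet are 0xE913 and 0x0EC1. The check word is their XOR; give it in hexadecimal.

0xE7D2

XOR each hex digit independently (no carries):
  E^0=E, 9^E=7, 1^C=D, 3^1=2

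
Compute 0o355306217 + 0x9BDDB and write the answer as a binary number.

0o355306217 = 0b11101101011000110010001111 in binary.
0x9BDDB = 0b10011011110111011011 in binary.
Add column by column in base 2, right to left:
  1+1 = 0 carry 1
  1+1+1 = 1 carry 1
  1+0+1 = 0 carry 1
  1+1+1 = 1 carry 1
  0+1+1 = 0 carry 1
  0+0+1 = 1
  0+1 = 1
  1+1 = 0 carry 1
  0+1+1 = 0 carry 1
  0+0+1 = 1
  1+1 = 0 carry 1
  1+1+1 = 1 carry 1
  0+1+1 = 0 carry 1
  0+1+1 = 0 carry 1
  0+0+1 = 1
  1+1 = 0 carry 1
  1+1+1 = 1 carry 1
  0+0+1 = 1
  1+0 = 1
  0+1 = 1
  1+0 = 1
  1+0 = 1
  0+0 = 0
  1+0 = 1
  1+0 = 1
  1+0 = 1

0b11101111110100101001101010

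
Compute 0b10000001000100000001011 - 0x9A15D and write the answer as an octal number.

0o15563256

0b10000001000100000001011 = 0o20104013 in octal.
0x9A15D = 0o2320535 in octal.
Subtract column by column in base 8:
  3-5 → 6 (borrow)
  1-3-1 → 5 (borrow)
  0-5-1 → 2 (borrow)
  4-0-1 → 3
  0-2 → 6 (borrow)
  1-3-1 → 5 (borrow)
  0-2-1 → 5 (borrow)
  2-0-1 → 1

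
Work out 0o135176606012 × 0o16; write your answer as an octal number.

0o2431356524214

Multiply each base-8 digit by 14, carrying:
  2×14 = 28 → write 4 carry 3
  1×14+3 = 17 → write 1 carry 2
  0×14+2 = 2 → write 2
  6×14 = 84 → write 4 carry 10
  0×14+10 = 10 → write 2 carry 1
  6×14+1 = 85 → write 5 carry 10
  6×14+10 = 94 → write 6 carry 11
  7×14+11 = 109 → write 5 carry 13
  1×14+13 = 27 → write 3 carry 3
  5×14+3 = 73 → write 1 carry 9
  3×14+9 = 51 → write 3 carry 6
  1×14+6 = 20 → write 4 carry 2
  remaining carry: 2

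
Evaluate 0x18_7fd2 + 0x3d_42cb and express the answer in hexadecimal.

Add column by column in base 16, right to left:
  2+b = d
  d+c = 9 carry 1
  f+2+1 = 2 carry 1
  7+4+1 = c
  8+d = 5 carry 1
  1+3+1 = 5

0x55c29d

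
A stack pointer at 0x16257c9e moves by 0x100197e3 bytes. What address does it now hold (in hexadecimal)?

Add column by column in base 16, right to left:
  e+3 = 1 carry 1
  9+e+1 = 8 carry 1
  c+7+1 = 4 carry 1
  7+9+1 = 1 carry 1
  5+1+1 = 7
  2+0 = 2
  6+0 = 6
  1+1 = 2

0x26271481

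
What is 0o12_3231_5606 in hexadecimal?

0xa699b86

Each octal digit is 3 bits: 1=001 2=010 3=011 2=010 3=011 1=001 5=101 6=110 0=000 6=110.
Group the bits into nibbles: 1010 0110 1001 1001 1011 1000 0110 → a699b86.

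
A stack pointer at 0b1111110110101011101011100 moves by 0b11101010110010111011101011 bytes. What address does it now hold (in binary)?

Add column by column in base 2, right to left:
  0+1 = 1
  0+1 = 1
  1+0 = 1
  1+1 = 0 carry 1
  1+0+1 = 0 carry 1
  0+1+1 = 0 carry 1
  1+1+1 = 1 carry 1
  0+1+1 = 0 carry 1
  1+0+1 = 0 carry 1
  1+1+1 = 1 carry 1
  1+1+1 = 1 carry 1
  0+1+1 = 0 carry 1
  1+0+1 = 0 carry 1
  0+1+1 = 0 carry 1
  1+0+1 = 0 carry 1
  0+0+1 = 1
  1+1 = 0 carry 1
  1+1+1 = 1 carry 1
  0+0+1 = 1
  1+1 = 0 carry 1
  1+0+1 = 0 carry 1
  1+1+1 = 1 carry 1
  1+0+1 = 0 carry 1
  1+1+1 = 1 carry 1
  1+1+1 = 1 carry 1
  0+1+1 = 0 carry 1
  final carry 1

0b101101001101000011001000111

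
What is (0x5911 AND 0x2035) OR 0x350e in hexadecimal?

0x351f

0x5911 AND 0x2035 = 0x0011.
Then OR with 0x350e.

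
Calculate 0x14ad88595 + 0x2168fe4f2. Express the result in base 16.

Add column by column in base 16, right to left:
  5+2 = 7
  9+f = 8 carry 1
  5+4+1 = a
  8+e = 6 carry 1
  8+f+1 = 8 carry 1
  d+8+1 = 6 carry 1
  a+6+1 = 1 carry 1
  4+1+1 = 6
  1+2 = 3

0x361686a87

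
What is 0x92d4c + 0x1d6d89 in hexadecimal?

Add column by column in base 16, right to left:
  c+9 = 5 carry 1
  4+8+1 = d
  d+d = a carry 1
  2+6+1 = 9
  9+d = 6 carry 1
  0+1+1 = 2

0x269ad5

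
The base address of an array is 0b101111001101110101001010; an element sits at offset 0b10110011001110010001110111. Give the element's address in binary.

Add column by column in base 2, right to left:
  0+1 = 1
  1+1 = 0 carry 1
  0+1+1 = 0 carry 1
  1+0+1 = 0 carry 1
  0+1+1 = 0 carry 1
  0+1+1 = 0 carry 1
  1+1+1 = 1 carry 1
  0+0+1 = 1
  1+0 = 1
  0+0 = 0
  1+1 = 0 carry 1
  1+0+1 = 0 carry 1
  1+0+1 = 0 carry 1
  0+1+1 = 0 carry 1
  1+1+1 = 1 carry 1
  1+1+1 = 1 carry 1
  0+0+1 = 1
  0+0 = 0
  1+1 = 0 carry 1
  1+1+1 = 1 carry 1
  1+0+1 = 0 carry 1
  1+0+1 = 0 carry 1
  0+1+1 = 0 carry 1
  1+1+1 = 1 carry 1
  0+0+1 = 1
  0+1 = 1

0b11100010011100000111000001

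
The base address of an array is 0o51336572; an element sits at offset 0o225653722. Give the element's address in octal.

0o277212514

Add column by column in base 8, right to left:
  2+2 = 4
  7+2 = 1 carry 1
  5+7+1 = 5 carry 1
  6+3+1 = 2 carry 1
  3+5+1 = 1 carry 1
  3+6+1 = 2 carry 1
  1+5+1 = 7
  5+2 = 7
  0+2 = 2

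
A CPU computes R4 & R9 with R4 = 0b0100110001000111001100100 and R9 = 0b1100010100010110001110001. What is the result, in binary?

AND bit by bit (1 only where both bits are 1):
  0100110001000111001100100
& 1100010100010110001110001
= 0100010000000110001100000

0b0100010000000110001100000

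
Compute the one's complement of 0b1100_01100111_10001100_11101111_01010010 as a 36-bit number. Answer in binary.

0b001110011000011100110001000010101101

Invert each bit: 110001100111100011001110111101010010 → 001110011000011100110001000010101101.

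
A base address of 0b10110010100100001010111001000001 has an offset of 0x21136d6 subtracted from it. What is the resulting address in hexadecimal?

0xb07f776b

0b10110010100100001010111001000001 = 0xb290ae41 in hexadecimal.
Subtract column by column in base 16:
  1-6 → b (borrow)
  4-d-1 → 6 (borrow)
  e-6-1 → 7
  a-3 → 7
  0-1 → f (borrow)
  9-1-1 → 7
  2-2 → 0
  b-0 → b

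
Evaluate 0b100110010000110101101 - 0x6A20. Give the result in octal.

0o4533615

0b100110010000110101101 = 0o4620655 in octal.
0x6A20 = 0o65040 in octal.
Subtract column by column in base 8:
  5-0 → 5
  5-4 → 1
  6-0 → 6
  0-5 → 3 (borrow)
  2-6-1 → 3 (borrow)
  6-0-1 → 5
  4-0 → 4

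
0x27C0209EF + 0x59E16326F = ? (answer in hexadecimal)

0x81A183C5E

Add column by column in base 16, right to left:
  F+F = E carry 1
  E+6+1 = 5 carry 1
  9+2+1 = C
  0+3 = 3
  2+6 = 8
  0+1 = 1
  C+E = A carry 1
  7+9+1 = 1 carry 1
  2+5+1 = 8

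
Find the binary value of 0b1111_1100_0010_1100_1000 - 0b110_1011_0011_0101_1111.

Subtract column by column in base 2:
  0-1 → 1 (borrow)
  0-1-1 → 0 (borrow)
  0-1-1 → 0 (borrow)
  1-1-1 → 1 (borrow)
  0-1-1 → 0 (borrow)
  0-0-1 → 1 (borrow)
  1-1-1 → 1 (borrow)
  1-0-1 → 0
  0-1 → 1 (borrow)
  1-1-1 → 1 (borrow)
  0-0-1 → 1 (borrow)
  0-0-1 → 1 (borrow)
  0-1-1 → 0 (borrow)
  0-1-1 → 0 (borrow)
  1-0-1 → 0
  1-1 → 0
  1-0 → 1
  1-1 → 0
  1-1 → 0
  1-0 → 1

0b10010000111101101001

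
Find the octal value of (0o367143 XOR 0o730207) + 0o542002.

First 0o367143 XOR 0o730207 = 0o457344.
Add column by column in base 8, right to left:
  4+2 = 6
  4+0 = 4
  3+0 = 3
  7+2 = 1 carry 1
  5+4+1 = 2 carry 1
  4+5+1 = 2 carry 1
  final carry 1

0o1221346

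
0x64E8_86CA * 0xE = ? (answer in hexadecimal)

Multiply each base-16 digit by 14, carrying:
  A×14 = 140 → write C carry 8
  C×14+8 = 176 → write 0 carry 11
  6×14+11 = 95 → write F carry 5
  8×14+5 = 117 → write 5 carry 7
  8×14+7 = 119 → write 7 carry 7
  E×14+7 = 203 → write B carry 12
  4×14+12 = 68 → write 4 carry 4
  6×14+4 = 88 → write 8 carry 5
  remaining carry: 5

0x584B75F0C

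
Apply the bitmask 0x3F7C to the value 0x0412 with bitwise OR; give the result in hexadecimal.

0x3F7E

OR each hex digit independently (no carries):
  0|3=3, 4|F=F, 1|7=7, 2|C=E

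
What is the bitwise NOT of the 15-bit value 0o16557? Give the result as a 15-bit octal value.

0o61220

Each oct digit d becomes 7−d:
  1→6, 6→1, 5→2, 5→2, 7→0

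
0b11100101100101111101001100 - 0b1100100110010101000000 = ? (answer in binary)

Subtract column by column in base 2:
  0-0 → 0
  0-0 → 0
  1-0 → 1
  1-0 → 1
  0-0 → 0
  0-0 → 0
  1-1 → 0
  0-0 → 0
  1-1 → 0
  1-0 → 1
  1-1 → 0
  1-0 → 1
  1-0 → 1
  0-1 → 1 (borrow)
  1-1-1 → 1 (borrow)
  0-0-1 → 1 (borrow)
  0-0-1 → 1 (borrow)
  1-1-1 → 1 (borrow)
  1-0-1 → 0
  0-0 → 0
  1-1 → 0
  0-1 → 1 (borrow)
  0-0-1 → 1 (borrow)
  1-0-1 → 0
  1-0 → 1
  1-0 → 1

0b11011000111111101000001100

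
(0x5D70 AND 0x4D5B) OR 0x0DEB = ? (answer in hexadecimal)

0x5D70 AND 0x4D5B = 0x4D50.
Then OR with 0x0DEB.

0x4DFB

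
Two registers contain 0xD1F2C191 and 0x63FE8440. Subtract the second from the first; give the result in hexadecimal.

0x6DF43D51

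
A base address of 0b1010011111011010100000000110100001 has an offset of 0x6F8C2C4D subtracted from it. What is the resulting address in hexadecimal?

0b1010011111011010100000000110100001 = 0x29F6A01A1 in hexadecimal.
Subtract column by column in base 16:
  1-D → 4 (borrow)
  A-4-1 → 5
  1-C → 5 (borrow)
  0-2-1 → D (borrow)
  A-C-1 → D (borrow)
  6-8-1 → D (borrow)
  F-F-1 → F (borrow)
  9-6-1 → 2
  2-0 → 2

0x22FDDD554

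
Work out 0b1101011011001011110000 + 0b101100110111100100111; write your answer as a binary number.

0b10011000010001000010111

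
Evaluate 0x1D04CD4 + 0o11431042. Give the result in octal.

0o175477366

0x1D04CD4 = 0o164046324 in octal.
Add column by column in base 8, right to left:
  4+2 = 6
  2+4 = 6
  3+0 = 3
  6+1 = 7
  4+3 = 7
  0+4 = 4
  4+1 = 5
  6+1 = 7
  1+0 = 1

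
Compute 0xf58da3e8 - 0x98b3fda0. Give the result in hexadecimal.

0x5cd9a648

Subtract column by column in base 16:
  8-0 → 8
  e-a → 4
  3-d → 6 (borrow)
  a-f-1 → a (borrow)
  d-3-1 → 9
  8-b → d (borrow)
  5-8-1 → c (borrow)
  f-9-1 → 5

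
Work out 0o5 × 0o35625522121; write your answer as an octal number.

0o224754232625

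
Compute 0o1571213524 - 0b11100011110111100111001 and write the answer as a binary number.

0b1101011100110010100000011011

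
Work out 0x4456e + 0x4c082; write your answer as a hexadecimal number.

0x905f0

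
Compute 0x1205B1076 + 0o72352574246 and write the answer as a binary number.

0x1205B1076 = 0b100100000010110110001000001110110 in binary.
0o72352574246 = 0b111010011101010101111100010100110 in binary.
Add column by column in base 2, right to left:
  0+0 = 0
  1+1 = 0 carry 1
  1+1+1 = 1 carry 1
  0+0+1 = 1
  1+0 = 1
  1+1 = 0 carry 1
  1+0+1 = 0 carry 1
  0+1+1 = 0 carry 1
  0+0+1 = 1
  0+0 = 0
  0+0 = 0
  0+1 = 1
  1+1 = 0 carry 1
  0+1+1 = 0 carry 1
  0+1+1 = 0 carry 1
  0+1+1 = 0 carry 1
  1+0+1 = 0 carry 1
  1+1+1 = 1 carry 1
  0+0+1 = 1
  1+1 = 0 carry 1
  1+0+1 = 0 carry 1
  0+1+1 = 0 carry 1
  1+0+1 = 0 carry 1
  0+1+1 = 0 carry 1
  0+1+1 = 0 carry 1
  0+1+1 = 0 carry 1
  0+0+1 = 1
  0+0 = 0
  0+1 = 1
  1+0 = 1
  0+1 = 1
  0+1 = 1
  1+1 = 0 carry 1
  final carry 1

0b1011110100000001100000100100011100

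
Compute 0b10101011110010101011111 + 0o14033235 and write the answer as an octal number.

0o41415774

0b10101011110010101011111 = 0o25362537 in octal.
Add column by column in base 8, right to left:
  7+5 = 4 carry 1
  3+3+1 = 7
  5+2 = 7
  2+3 = 5
  6+3 = 1 carry 1
  3+0+1 = 4
  5+4 = 1 carry 1
  2+1+1 = 4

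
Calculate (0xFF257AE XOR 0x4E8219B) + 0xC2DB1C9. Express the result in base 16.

First 0xFF257AE XOR 0x4E8219B = 0xB1A7635.
Add column by column in base 16, right to left:
  5+9 = E
  3+C = F
  6+1 = 7
  7+B = 2 carry 1
  A+D+1 = 8 carry 1
  1+2+1 = 4
  B+C = 7 carry 1
  final carry 1

0x174827FE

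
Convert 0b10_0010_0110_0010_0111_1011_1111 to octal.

Group the bits in threes: 010 001 001 100 010 011 110 111 111 → 211423677.

0o211423677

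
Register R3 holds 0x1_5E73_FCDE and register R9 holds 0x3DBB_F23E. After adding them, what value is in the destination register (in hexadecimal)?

0x19C2FEF1C

Add column by column in base 16, right to left:
  E+E = C carry 1
  D+3+1 = 1 carry 1
  C+2+1 = F
  F+F = E carry 1
  3+B+1 = F
  7+B = 2 carry 1
  E+D+1 = C carry 1
  5+3+1 = 9
  1+0 = 1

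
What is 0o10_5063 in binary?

0b1000101000110011

Each octal digit is 3 bits: 1=001 0=000 5=101 0=000 6=110 3=011.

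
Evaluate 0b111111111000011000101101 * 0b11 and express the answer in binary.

Multiply each base-2 digit by 3, carrying:
  1×3 = 3 → write 1 carry 1
  0×3+1 = 1 → write 1
  1×3 = 3 → write 1 carry 1
  1×3+1 = 4 → write 0 carry 2
  0×3+2 = 2 → write 0 carry 1
  1×3+1 = 4 → write 0 carry 2
  0×3+2 = 2 → write 0 carry 1
  0×3+1 = 1 → write 1
  0×3 = 0 → write 0
  1×3 = 3 → write 1 carry 1
  1×3+1 = 4 → write 0 carry 2
  0×3+2 = 2 → write 0 carry 1
  0×3+1 = 1 → write 1
  0×3 = 0 → write 0
  0×3 = 0 → write 0
  1×3 = 3 → write 1 carry 1
  1×3+1 = 4 → write 0 carry 2
  1×3+2 = 5 → write 1 carry 2
  1×3+2 = 5 → write 1 carry 2
  1×3+2 = 5 → write 1 carry 2
  1×3+2 = 5 → write 1 carry 2
  1×3+2 = 5 → write 1 carry 2
  1×3+2 = 5 → write 1 carry 2
  1×3+2 = 5 → write 1 carry 2
  remaining carry: 10

0b10111111101001001010000111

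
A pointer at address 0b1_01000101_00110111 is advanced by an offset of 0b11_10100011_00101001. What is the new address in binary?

Add column by column in base 2, right to left:
  1+1 = 0 carry 1
  1+0+1 = 0 carry 1
  1+0+1 = 0 carry 1
  0+1+1 = 0 carry 1
  1+0+1 = 0 carry 1
  1+1+1 = 1 carry 1
  0+0+1 = 1
  0+0 = 0
  1+1 = 0 carry 1
  0+1+1 = 0 carry 1
  1+0+1 = 0 carry 1
  0+0+1 = 1
  0+0 = 0
  0+1 = 1
  1+0 = 1
  0+1 = 1
  1+1 = 0 carry 1
  0+1+1 = 0 carry 1
  final carry 1

0b1001110100001100000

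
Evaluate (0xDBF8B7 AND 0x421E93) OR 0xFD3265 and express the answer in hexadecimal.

0xDBF8B7 AND 0x421E93 = 0x421893.
Then OR with 0xFD3265.

0xFF3AF7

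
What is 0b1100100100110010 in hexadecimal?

Group the bits into nibbles: 1100 1001 0011 0010 → C932.

0xC932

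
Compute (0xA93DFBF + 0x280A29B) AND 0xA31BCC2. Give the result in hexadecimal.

0x8108042

Add column by column in base 16, right to left:
  F+B = A carry 1
  B+9+1 = 5 carry 1
  F+2+1 = 2 carry 1
  D+A+1 = 8 carry 1
  3+0+1 = 4
  9+8 = 1 carry 1
  A+2+1 = D
Sum = 0xD14825A; now AND with 0xA31BCC2:
  D&A=8, 1&3=1, 4&1=0, 8&B=8, 2&C=0, 5&C=4, A&2=2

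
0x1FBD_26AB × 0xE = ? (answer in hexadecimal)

Multiply each base-16 digit by 14, carrying:
  B×14 = 154 → write A carry 9
  A×14+9 = 149 → write 5 carry 9
  6×14+9 = 93 → write D carry 5
  2×14+5 = 33 → write 1 carry 2
  D×14+2 = 184 → write 8 carry 11
  B×14+11 = 165 → write 5 carry 10
  F×14+10 = 220 → write C carry 13
  1×14+13 = 27 → write B carry 1
  remaining carry: 1

0x1BC581D5A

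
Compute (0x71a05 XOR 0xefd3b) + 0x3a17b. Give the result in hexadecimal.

0xd88b9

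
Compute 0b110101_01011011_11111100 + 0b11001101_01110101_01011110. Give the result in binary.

0b1000000101101000101011010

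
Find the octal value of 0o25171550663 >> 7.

7 bits is not a whole number of base-8 digits; in binary: 10101001111001101101000110110011 >> 7 = 1010100111100110110100011.

0o124746643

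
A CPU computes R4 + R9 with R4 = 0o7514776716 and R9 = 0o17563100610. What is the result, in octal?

Add column by column in base 8, right to left:
  6+0 = 6
  1+1 = 2
  7+6 = 5 carry 1
  6+0+1 = 7
  7+0 = 7
  7+1 = 0 carry 1
  4+3+1 = 0 carry 1
  1+6+1 = 0 carry 1
  5+5+1 = 3 carry 1
  7+7+1 = 7 carry 1
  0+1+1 = 2

0o27300077526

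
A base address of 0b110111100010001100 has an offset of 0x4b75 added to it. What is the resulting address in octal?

0b110111100010001100 = 0o674214 in octal.
0x4b75 = 0o45565 in octal.
Add column by column in base 8, right to left:
  4+5 = 1 carry 1
  1+6+1 = 0 carry 1
  2+5+1 = 0 carry 1
  4+5+1 = 2 carry 1
  7+4+1 = 4 carry 1
  6+0+1 = 7

0o742001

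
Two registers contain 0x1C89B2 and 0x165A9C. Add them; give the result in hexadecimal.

Add column by column in base 16, right to left:
  2+C = E
  B+9 = 4 carry 1
  9+A+1 = 4 carry 1
  8+5+1 = E
  C+6 = 2 carry 1
  1+1+1 = 3

0x32E44E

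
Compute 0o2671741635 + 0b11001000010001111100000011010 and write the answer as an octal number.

0b11001000010001111100000011010 = 0o3102174032 in octal.
Add column by column in base 8, right to left:
  5+2 = 7
  3+3 = 6
  6+0 = 6
  1+4 = 5
  4+7 = 3 carry 1
  7+1+1 = 1 carry 1
  1+2+1 = 4
  7+0 = 7
  6+1 = 7
  2+3 = 5

0o5774135667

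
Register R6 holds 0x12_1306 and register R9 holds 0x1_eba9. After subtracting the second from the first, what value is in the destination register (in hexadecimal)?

Subtract column by column in base 16:
  6-9 → d (borrow)
  0-a-1 → 5 (borrow)
  3-b-1 → 7 (borrow)
  1-e-1 → 2 (borrow)
  2-1-1 → 0
  1-0 → 1

0x10275d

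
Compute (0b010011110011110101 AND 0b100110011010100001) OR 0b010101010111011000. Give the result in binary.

0b10111010111111001

0b010011110011110101 AND 0b100110011010100001 = 0b000010010010100001.
Then OR with 0b010101010111011000.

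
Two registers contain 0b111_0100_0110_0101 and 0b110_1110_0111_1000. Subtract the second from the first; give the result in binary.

0b10111101101

Subtract column by column in base 2:
  1-0 → 1
  0-0 → 0
  1-0 → 1
  0-1 → 1 (borrow)
  0-1-1 → 0 (borrow)
  1-1-1 → 1 (borrow)
  1-1-1 → 1 (borrow)
  0-0-1 → 1 (borrow)
  0-0-1 → 1 (borrow)
  0-1-1 → 0 (borrow)
  1-1-1 → 1 (borrow)
  0-1-1 → 0 (borrow)
  1-0-1 → 0
  1-1 → 0
  1-1 → 0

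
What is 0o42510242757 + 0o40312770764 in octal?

0o103023233743

Add column by column in base 8, right to left:
  7+4 = 3 carry 1
  5+6+1 = 4 carry 1
  7+7+1 = 7 carry 1
  2+0+1 = 3
  4+7 = 3 carry 1
  2+7+1 = 2 carry 1
  0+2+1 = 3
  1+1 = 2
  5+3 = 0 carry 1
  2+0+1 = 3
  4+4 = 0 carry 1
  final carry 1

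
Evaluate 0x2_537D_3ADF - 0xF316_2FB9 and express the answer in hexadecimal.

Subtract column by column in base 16:
  F-9 → 6
  D-B → 2
  A-F → B (borrow)
  3-2-1 → 0
  D-6 → 7
  7-1 → 6
  3-3 → 0
  5-F → 6 (borrow)
  2-0-1 → 1

0x160670B26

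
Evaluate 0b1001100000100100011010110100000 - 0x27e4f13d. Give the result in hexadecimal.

0b1001100000100100011010110100000 = 0x4c1235a0 in hexadecimal.
Subtract column by column in base 16:
  0-d → 3 (borrow)
  a-3-1 → 6
  5-1 → 4
  3-f → 4 (borrow)
  2-4-1 → d (borrow)
  1-e-1 → 2 (borrow)
  c-7-1 → 4
  4-2 → 2

0x242d4463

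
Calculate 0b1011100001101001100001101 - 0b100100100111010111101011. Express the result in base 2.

0b110111100101110100100010

Subtract column by column in base 2:
  1-1 → 0
  0-1 → 1 (borrow)
  1-0-1 → 0
  1-1 → 0
  0-0 → 0
  0-1 → 1 (borrow)
  0-1-1 → 0 (borrow)
  0-1-1 → 0 (borrow)
  1-1-1 → 1 (borrow)
  1-0-1 → 0
  0-1 → 1 (borrow)
  0-0-1 → 1 (borrow)
  1-1-1 → 1 (borrow)
  0-1-1 → 0 (borrow)
  1-1-1 → 1 (borrow)
  1-0-1 → 0
  0-0 → 0
  0-1 → 1 (borrow)
  0-0-1 → 1 (borrow)
  0-0-1 → 1 (borrow)
  1-1-1 → 1 (borrow)
  1-0-1 → 0
  1-0 → 1
  0-1 → 1 (borrow)
  1-0-1 → 0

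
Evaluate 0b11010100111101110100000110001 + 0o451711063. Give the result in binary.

0b11111010001100111101001100100

0o451711063 = 0b100101001111001001000110011 in binary.
Add column by column in base 2, right to left:
  1+1 = 0 carry 1
  0+1+1 = 0 carry 1
  0+0+1 = 1
  0+0 = 0
  1+1 = 0 carry 1
  1+1+1 = 1 carry 1
  0+0+1 = 1
  0+0 = 0
  0+0 = 0
  0+1 = 1
  0+0 = 0
  1+0 = 1
  0+1 = 1
  1+0 = 1
  1+0 = 1
  1+1 = 0 carry 1
  0+1+1 = 0 carry 1
  1+1+1 = 1 carry 1
  1+1+1 = 1 carry 1
  1+0+1 = 0 carry 1
  1+0+1 = 0 carry 1
  0+1+1 = 0 carry 1
  0+0+1 = 1
  1+1 = 0 carry 1
  0+0+1 = 1
  1+0 = 1
  0+1 = 1
  1+0 = 1
  1+0 = 1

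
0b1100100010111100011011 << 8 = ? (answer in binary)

Left shift by 8: append 8 zero bits.

0b110010001011110001101100000000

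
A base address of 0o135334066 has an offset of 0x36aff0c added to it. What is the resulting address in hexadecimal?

0x4e0b742

0o135334066 = 0x175b836 in hexadecimal.
Add column by column in base 16, right to left:
  6+c = 2 carry 1
  3+0+1 = 4
  8+f = 7 carry 1
  b+f+1 = b carry 1
  5+a+1 = 0 carry 1
  7+6+1 = e
  1+3 = 4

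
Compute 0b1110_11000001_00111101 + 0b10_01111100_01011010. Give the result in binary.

0b100010011110110010111

Add column by column in base 2, right to left:
  1+0 = 1
  0+1 = 1
  1+0 = 1
  1+1 = 0 carry 1
  1+1+1 = 1 carry 1
  1+0+1 = 0 carry 1
  0+1+1 = 0 carry 1
  0+0+1 = 1
  1+0 = 1
  0+0 = 0
  0+1 = 1
  0+1 = 1
  0+1 = 1
  0+1 = 1
  1+1 = 0 carry 1
  1+0+1 = 0 carry 1
  0+0+1 = 1
  1+1 = 0 carry 1
  1+0+1 = 0 carry 1
  1+0+1 = 0 carry 1
  final carry 1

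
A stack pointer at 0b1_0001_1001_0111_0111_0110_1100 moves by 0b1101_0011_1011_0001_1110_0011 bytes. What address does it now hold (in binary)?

Add column by column in base 2, right to left:
  0+1 = 1
  0+1 = 1
  1+0 = 1
  1+0 = 1
  0+0 = 0
  1+1 = 0 carry 1
  1+1+1 = 1 carry 1
  0+1+1 = 0 carry 1
  1+1+1 = 1 carry 1
  1+0+1 = 0 carry 1
  1+0+1 = 0 carry 1
  0+0+1 = 1
  1+1 = 0 carry 1
  1+1+1 = 1 carry 1
  1+0+1 = 0 carry 1
  0+1+1 = 0 carry 1
  1+1+1 = 1 carry 1
  0+1+1 = 0 carry 1
  0+0+1 = 1
  1+0 = 1
  1+1 = 0 carry 1
  0+0+1 = 1
  0+1 = 1
  0+1 = 1
  1+0 = 1

0b1111011010010100101001111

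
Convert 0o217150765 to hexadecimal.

0x23CD1F5

Each octal digit is 3 bits: 2=010 1=001 7=111 1=001 5=101 0=000 7=111 6=110 5=101.
Group the bits into nibbles: 0010 0011 1100 1101 0001 1111 0101 → 23CD1F5.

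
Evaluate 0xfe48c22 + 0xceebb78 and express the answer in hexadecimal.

0x1cd3479a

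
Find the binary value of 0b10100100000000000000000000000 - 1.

The trailing 23 digits are 0, so subtracting 1 borrows through: they become 1 and the next digit up decrements.

0b10100011111111111111111111111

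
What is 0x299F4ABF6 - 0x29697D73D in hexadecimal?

0x35CD4B9

Subtract column by column in base 16:
  6-D → 9 (borrow)
  F-3-1 → B
  B-7 → 4
  A-D → D (borrow)
  4-7-1 → C (borrow)
  F-9-1 → 5
  9-6 → 3
  9-9 → 0
  2-2 → 0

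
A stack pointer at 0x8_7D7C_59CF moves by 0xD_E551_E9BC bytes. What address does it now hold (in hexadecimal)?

Add column by column in base 16, right to left:
  F+C = B carry 1
  C+B+1 = 8 carry 1
  9+9+1 = 3 carry 1
  5+E+1 = 4 carry 1
  C+1+1 = E
  7+5 = C
  D+5 = 2 carry 1
  7+E+1 = 6 carry 1
  8+D+1 = 6 carry 1
  final carry 1

0x1662CE438B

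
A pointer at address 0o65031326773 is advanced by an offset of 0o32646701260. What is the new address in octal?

0o117700230253

Add column by column in base 8, right to left:
  3+0 = 3
  7+6 = 5 carry 1
  7+2+1 = 2 carry 1
  6+1+1 = 0 carry 1
  2+0+1 = 3
  3+7 = 2 carry 1
  1+6+1 = 0 carry 1
  3+4+1 = 0 carry 1
  0+6+1 = 7
  5+2 = 7
  6+3 = 1 carry 1
  final carry 1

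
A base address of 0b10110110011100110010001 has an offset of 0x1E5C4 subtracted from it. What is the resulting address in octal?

0b10110110011100110010001 = 0o26634621 in octal.
0x1E5C4 = 0o362704 in octal.
Subtract column by column in base 8:
  1-4 → 5 (borrow)
  2-0-1 → 1
  6-7 → 7 (borrow)
  4-2-1 → 1
  3-6 → 5 (borrow)
  6-3-1 → 2
  6-0 → 6
  2-0 → 2

0o26251715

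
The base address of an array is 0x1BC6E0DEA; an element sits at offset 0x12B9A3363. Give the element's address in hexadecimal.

Add column by column in base 16, right to left:
  A+3 = D
  E+6 = 4 carry 1
  D+3+1 = 1 carry 1
  0+3+1 = 4
  E+A = 8 carry 1
  6+9+1 = 0 carry 1
  C+B+1 = 8 carry 1
  B+2+1 = E
  1+1 = 2

0x2E808414D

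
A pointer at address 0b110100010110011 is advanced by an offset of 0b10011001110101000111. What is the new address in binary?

Add column by column in base 2, right to left:
  1+1 = 0 carry 1
  1+1+1 = 1 carry 1
  0+1+1 = 0 carry 1
  0+0+1 = 1
  1+0 = 1
  1+0 = 1
  0+1 = 1
  1+0 = 1
  0+1 = 1
  0+0 = 0
  0+1 = 1
  1+1 = 0 carry 1
  0+1+1 = 0 carry 1
  1+0+1 = 0 carry 1
  1+0+1 = 0 carry 1
  0+1+1 = 0 carry 1
  0+1+1 = 0 carry 1
  0+0+1 = 1
  0+0 = 0
  0+1 = 1

0b10100000010111111010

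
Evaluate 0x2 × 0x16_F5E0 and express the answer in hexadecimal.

0x2DEBC0

Multiply each base-16 digit by 2, carrying:
  0×2 = 0 → write 0
  E×2 = 28 → write C carry 1
  5×2+1 = 11 → write B
  F×2 = 30 → write E carry 1
  6×2+1 = 13 → write D
  1×2 = 2 → write 2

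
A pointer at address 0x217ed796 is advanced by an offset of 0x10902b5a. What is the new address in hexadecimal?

0x320f02f0

Add column by column in base 16, right to left:
  6+a = 0 carry 1
  9+5+1 = f
  7+b = 2 carry 1
  d+2+1 = 0 carry 1
  e+0+1 = f
  7+9 = 0 carry 1
  1+0+1 = 2
  2+1 = 3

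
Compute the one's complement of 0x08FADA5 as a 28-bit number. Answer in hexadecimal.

0xF70525A

Each hex digit d becomes F−d:
  0→F, 8→7, F→0, A→5, D→2, A→5, 5→A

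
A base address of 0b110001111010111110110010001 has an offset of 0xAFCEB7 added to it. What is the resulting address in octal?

0o673246110

0b110001111010111110110010001 = 0o617276621 in octal.
0xAFCEB7 = 0o53747267 in octal.
Add column by column in base 8, right to left:
  1+7 = 0 carry 1
  2+6+1 = 1 carry 1
  6+2+1 = 1 carry 1
  6+7+1 = 6 carry 1
  7+4+1 = 4 carry 1
  2+7+1 = 2 carry 1
  7+3+1 = 3 carry 1
  1+5+1 = 7
  6+0 = 6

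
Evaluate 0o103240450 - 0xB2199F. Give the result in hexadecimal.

0o103240450 = 0x10D4128 in hexadecimal.
Subtract column by column in base 16:
  8-F → 9 (borrow)
  2-9-1 → 8 (borrow)
  1-9-1 → 7 (borrow)
  4-1-1 → 2
  D-2 → B
  0-B → 5 (borrow)
  1-0-1 → 0

0x5B2789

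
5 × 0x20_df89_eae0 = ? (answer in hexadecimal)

Multiply each base-16 digit by 5, carrying:
  0×5 = 0 → write 0
  e×5 = 70 → write 6 carry 4
  a×5+4 = 54 → write 6 carry 3
  e×5+3 = 73 → write 9 carry 4
  9×5+4 = 49 → write 1 carry 3
  8×5+3 = 43 → write b carry 2
  f×5+2 = 77 → write d carry 4
  d×5+4 = 69 → write 5 carry 4
  0×5+4 = 4 → write 4
  2×5 = 10 → write a

0xa45db19660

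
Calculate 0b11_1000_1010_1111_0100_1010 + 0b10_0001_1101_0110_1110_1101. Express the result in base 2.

Add column by column in base 2, right to left:
  0+1 = 1
  1+0 = 1
  0+1 = 1
  1+1 = 0 carry 1
  0+0+1 = 1
  0+1 = 1
  1+1 = 0 carry 1
  0+1+1 = 0 carry 1
  1+0+1 = 0 carry 1
  1+1+1 = 1 carry 1
  1+1+1 = 1 carry 1
  1+0+1 = 0 carry 1
  0+1+1 = 0 carry 1
  1+0+1 = 0 carry 1
  0+1+1 = 0 carry 1
  1+1+1 = 1 carry 1
  0+1+1 = 0 carry 1
  0+0+1 = 1
  0+0 = 0
  1+0 = 1
  1+0 = 1
  1+1 = 0 carry 1
  final carry 1

0b10110101000011000110111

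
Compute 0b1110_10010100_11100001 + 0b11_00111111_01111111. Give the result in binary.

Add column by column in base 2, right to left:
  1+1 = 0 carry 1
  0+1+1 = 0 carry 1
  0+1+1 = 0 carry 1
  0+1+1 = 0 carry 1
  0+1+1 = 0 carry 1
  1+1+1 = 1 carry 1
  1+1+1 = 1 carry 1
  1+0+1 = 0 carry 1
  0+1+1 = 0 carry 1
  0+1+1 = 0 carry 1
  1+1+1 = 1 carry 1
  0+1+1 = 0 carry 1
  1+1+1 = 1 carry 1
  0+1+1 = 0 carry 1
  0+0+1 = 1
  1+0 = 1
  0+1 = 1
  1+1 = 0 carry 1
  1+0+1 = 0 carry 1
  1+0+1 = 0 carry 1
  final carry 1

0b100011101010001100000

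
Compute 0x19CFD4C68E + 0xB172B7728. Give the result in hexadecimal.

0x24E7003DB6

Add column by column in base 16, right to left:
  E+8 = 6 carry 1
  8+2+1 = B
  6+7 = D
  C+7 = 3 carry 1
  4+B+1 = 0 carry 1
  D+2+1 = 0 carry 1
  F+7+1 = 7 carry 1
  C+1+1 = E
  9+B = 4 carry 1
  1+0+1 = 2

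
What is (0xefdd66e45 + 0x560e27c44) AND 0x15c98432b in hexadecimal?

0x5c984209

Add column by column in base 16, right to left:
  5+4 = 9
  4+4 = 8
  e+c = a carry 1
  6+7+1 = e
  6+2 = 8
  d+e = b carry 1
  d+0+1 = e
  f+6 = 5 carry 1
  e+5+1 = 4 carry 1
  final carry 1
Sum = 0x145eb8ea89; now AND with 0x15c98432b:
  1&0=0, 4&1=0, 5&5=5, e&c=c, b&9=9, 8&8=8, e&4=4, a&3=2, 8&2=0, 9&b=9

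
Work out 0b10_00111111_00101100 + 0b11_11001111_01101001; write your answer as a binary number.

Add column by column in base 2, right to left:
  0+1 = 1
  0+0 = 0
  1+0 = 1
  1+1 = 0 carry 1
  0+0+1 = 1
  1+1 = 0 carry 1
  0+1+1 = 0 carry 1
  0+0+1 = 1
  1+1 = 0 carry 1
  1+1+1 = 1 carry 1
  1+1+1 = 1 carry 1
  1+1+1 = 1 carry 1
  1+0+1 = 0 carry 1
  1+0+1 = 0 carry 1
  0+1+1 = 0 carry 1
  0+1+1 = 0 carry 1
  0+1+1 = 0 carry 1
  1+1+1 = 1 carry 1
  final carry 1

0b1100000111010010101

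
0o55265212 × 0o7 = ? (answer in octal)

0o475364706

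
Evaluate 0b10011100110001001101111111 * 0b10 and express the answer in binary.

0b100111001100010011011111110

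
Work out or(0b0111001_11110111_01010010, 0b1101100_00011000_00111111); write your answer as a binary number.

0b11111011111111101111111

OR bit by bit (1 where either bit is 1):
  01110011111011101010010
| 11011000001100000111111
= 11111011111111101111111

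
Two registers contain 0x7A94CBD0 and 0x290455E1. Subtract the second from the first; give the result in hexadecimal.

0x519075EF

Subtract column by column in base 16:
  0-1 → F (borrow)
  D-E-1 → E (borrow)
  B-5-1 → 5
  C-5 → 7
  4-4 → 0
  9-0 → 9
  A-9 → 1
  7-2 → 5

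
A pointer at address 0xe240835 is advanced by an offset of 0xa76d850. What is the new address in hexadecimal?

0x189ae085

Add column by column in base 16, right to left:
  5+0 = 5
  3+5 = 8
  8+8 = 0 carry 1
  0+d+1 = e
  4+6 = a
  2+7 = 9
  e+a = 8 carry 1
  final carry 1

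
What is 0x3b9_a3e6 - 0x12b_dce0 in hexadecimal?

0x28dc706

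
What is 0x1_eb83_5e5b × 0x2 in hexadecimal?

Multiply each base-16 digit by 2, carrying:
  b×2 = 22 → write 6 carry 1
  5×2+1 = 11 → write b
  e×2 = 28 → write c carry 1
  5×2+1 = 11 → write b
  3×2 = 6 → write 6
  8×2 = 16 → write 0 carry 1
  b×2+1 = 23 → write 7 carry 1
  e×2+1 = 29 → write d carry 1
  1×2+1 = 3 → write 3

0x3d706bcb6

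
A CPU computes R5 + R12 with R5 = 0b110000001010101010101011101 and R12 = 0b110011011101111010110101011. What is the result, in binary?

0b1100011101000100101100001000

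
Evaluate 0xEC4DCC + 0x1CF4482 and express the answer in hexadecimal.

0x2BB924E

Add column by column in base 16, right to left:
  C+2 = E
  C+8 = 4 carry 1
  D+4+1 = 2 carry 1
  4+4+1 = 9
  C+F = B carry 1
  E+C+1 = B carry 1
  0+1+1 = 2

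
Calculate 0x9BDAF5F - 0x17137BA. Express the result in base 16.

0x84C77A5

Subtract column by column in base 16:
  F-A → 5
  5-B → A (borrow)
  F-7-1 → 7
  A-3 → 7
  D-1 → C
  B-7 → 4
  9-1 → 8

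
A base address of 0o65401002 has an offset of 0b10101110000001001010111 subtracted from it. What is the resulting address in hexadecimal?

0x7effab

0o65401002 = 0xd60202 in hexadecimal.
0b10101110000001001010111 = 0x570257 in hexadecimal.
Subtract column by column in base 16:
  2-7 → b (borrow)
  0-5-1 → a (borrow)
  2-2-1 → f (borrow)
  0-0-1 → f (borrow)
  6-7-1 → e (borrow)
  d-5-1 → 7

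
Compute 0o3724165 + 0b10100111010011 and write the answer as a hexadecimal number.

0xFD248

0o3724165 = 0xFA875 in hexadecimal.
0b10100111010011 = 0x29D3 in hexadecimal.
Add column by column in base 16, right to left:
  5+3 = 8
  7+D = 4 carry 1
  8+9+1 = 2 carry 1
  A+2+1 = D
  F+0 = F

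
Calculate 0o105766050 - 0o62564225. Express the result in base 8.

0o23201623

Subtract column by column in base 8:
  0-5 → 3 (borrow)
  5-2-1 → 2
  0-2 → 6 (borrow)
  6-4-1 → 1
  6-6 → 0
  7-5 → 2
  5-2 → 3
  0-6 → 2 (borrow)
  1-0-1 → 0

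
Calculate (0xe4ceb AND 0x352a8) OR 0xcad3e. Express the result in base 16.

0xeedbe

0xe4ceb AND 0x352a8 = 0x240a8.
Then OR with 0xcad3e.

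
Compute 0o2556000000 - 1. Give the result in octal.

0o2555777777

The trailing 6 digits are 0, so subtracting 1 borrows through: they become 7 and the next digit up decrements.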